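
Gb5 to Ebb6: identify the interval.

G to E spans six letter names (G-A-B-C-D-E): a sixth.
A major sixth would be 9 semitones, but Gb5 to Ebb6 is 8 — one semitone narrower, making it a minor sixth.

minor sixth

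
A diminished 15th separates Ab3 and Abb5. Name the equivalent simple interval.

diminished octave

Take out an octave (7 from the number): 15 − 7 = 8.
That makes a diminished fifteenth a compound diminished octave — an octave plus a diminished octave.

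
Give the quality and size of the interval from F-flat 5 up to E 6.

A7

F to E spans seven letter names (F-G-A-B-C-D-E), so the interval is some kind of seventh.
A major seventh would be 11 semitones; Fb5 to E6 is 12, one semitone wider, so the interval is augmented.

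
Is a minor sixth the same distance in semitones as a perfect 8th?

No

A minor sixth is 8 semitones but a perfect octave is 12 semitones — different sizes.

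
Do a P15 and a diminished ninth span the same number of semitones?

No

A perfect fifteenth is 24 semitones but a diminished ninth is 12 semitones — different sizes.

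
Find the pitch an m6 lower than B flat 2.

D 2

Six letter names down from B: D.
A minor sixth spans 8 semitones, so from Bb2 the target pitch is D2.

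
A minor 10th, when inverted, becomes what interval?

First reduce the compound minor tenth to its simple form, a minor third.
Interval numbers invert to sum to nine: 3 + 6 = 9, so a third inverts to a sixth.
The quality also flips — minor becomes major — giving a major sixth.

M6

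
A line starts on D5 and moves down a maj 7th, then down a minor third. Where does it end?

Down a major seventh from D5: Eb4 (11 semitones down).
Eb4 down a minor third → C4 (3 semitones).

C4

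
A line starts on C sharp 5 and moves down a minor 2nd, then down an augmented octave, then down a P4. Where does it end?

F sharp 3

A minor second down from C#5 is B#4.
B#4 down an augmented octave → B3 (13 semitones).
Down a perfect fourth from B3: F#3 (5 semitones down).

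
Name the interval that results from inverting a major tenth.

m6

First reduce the compound major tenth to its simple form, a major third.
The rule of nine gives the new number: 9 − 3 = 6, so a third becomes a sixth.
Quality inverts too: major becomes minor. That makes the inversion a minor sixth.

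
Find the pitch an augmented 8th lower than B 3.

The letter stays B (same as the start), shifted an octave down.
Moving 13 semitones down from B3 (the size of an augmented octave) reaches Bb2.

B-flat 2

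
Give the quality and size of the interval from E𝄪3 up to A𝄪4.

E to A spans four letter names (E-F-G-A), plus an octave — that makes it an eleventh of some quality.
E##3 to A##4 is 17 semitones, matching the perfect eleventh exactly, so the quality is perfect.
(Equivalently, a compound perfect fourth: a perfect fourth plus an octave.)

P11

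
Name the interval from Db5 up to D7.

augmented fifteenth

D to D is the same letter name, plus 2 octaves: a fifteenth.
A perfect fifteenth would be 24 semitones; Db5 to D7 is 25, one semitone wider, so the interval is augmented.
(Equivalently, a compound augmented octave: an augmented octave plus an octave.)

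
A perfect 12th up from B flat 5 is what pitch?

Five letters up from B (plus an octave) reaches F.
Moving 19 semitones up from Bb5 (the size of a perfect twelfth) reaches F7.

F 7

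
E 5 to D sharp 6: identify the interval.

E to D spans seven letter names (E-F-G-A-B-C-D), so the interval is some kind of seventh.
Counting semitones, E5→D#6 is 11, which is the major seventh.

major 7th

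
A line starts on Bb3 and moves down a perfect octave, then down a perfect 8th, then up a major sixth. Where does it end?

A perfect octave down from Bb3 is Bb2.
Down a perfect octave from Bb2: Bb1 (12 semitones down).
Up a major sixth from Bb1: G2 (9 semitones up).

G2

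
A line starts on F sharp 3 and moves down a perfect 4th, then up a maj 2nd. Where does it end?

D sharp 3

A perfect fourth down from F#3 is C#3.
Up a major second from C#3: D#3 (2 semitones up).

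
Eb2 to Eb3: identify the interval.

perfect octave

E to E is the same letter name, plus an octave: an octave.
The perfect octave spans 12 semitones, and Eb2 to Eb3 is exactly 12 semitones — so this is a perfect octave.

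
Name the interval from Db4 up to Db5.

D to D is the same letter name, plus an octave — that makes it an octave of some quality.
Counting semitones, Db4→Db5 is 12, which is the perfect octave.

perfect 8th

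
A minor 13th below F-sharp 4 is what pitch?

A-sharp 2

Counting six letter names plus an octave down from F lands on A.
A minor thirteenth spans 20 semitones, so from F#4 the target pitch is A#2.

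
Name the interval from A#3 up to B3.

A to B spans two letter names (A-B): a second.
A major second would be 2 semitones, but A#3 to B3 is 1 — one semitone narrower, making it a minor second.

minor second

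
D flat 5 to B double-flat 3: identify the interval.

Descending from Db5 to Bbb3 is the same interval as ascending Bbb3 to Db5.
B to D spans three letter names (B-C-D), plus an octave: a tenth.
Counting semitones, Bbb3→Db5 is 16, which is the major tenth.
(Equivalently, a compound major third: a major third plus an octave.)

major tenth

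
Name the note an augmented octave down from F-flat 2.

The letter stays F (same as the start), shifted an octave down.
An augmented octave is 13 semitones; 13 semitones down from Fb2 gives Fbb1.

F-double-flat 1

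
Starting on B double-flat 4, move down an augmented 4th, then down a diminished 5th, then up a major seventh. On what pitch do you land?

An augmented fourth down from Bbb4 is Fbb4.
Down a diminished fifth from Fbb4: Bbb3 (6 semitones down).
Bbb3 up a major seventh → Ab4 (11 semitones).

A flat 4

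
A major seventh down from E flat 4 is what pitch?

F flat 3

Seven letter names down from E: F.
A major seventh spans 11 semitones, so from Eb4 the target pitch is Fb3.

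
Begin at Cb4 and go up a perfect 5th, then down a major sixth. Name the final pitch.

Bbb3

Up a perfect fifth from Cb4: Gb4 (7 semitones up).
Gb4 down a major sixth → Bbb3 (9 semitones).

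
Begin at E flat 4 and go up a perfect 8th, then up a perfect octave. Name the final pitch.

Up a perfect octave from Eb4: Eb5 (12 semitones up).
A perfect octave up from Eb5 is Eb6.

E flat 6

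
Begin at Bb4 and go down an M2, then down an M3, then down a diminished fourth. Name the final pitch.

A major second down from Bb4 is Ab4.
Ab4 down a major third → Fb4 (4 semitones).
Down a diminished fourth from Fb4: C4 (4 semitones down).

C4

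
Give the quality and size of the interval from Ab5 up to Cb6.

A to C spans three letter names (A-B-C), so the interval is some kind of third.
At 3 semitones, Ab5→Cb6 falls one short of a major third: minor.

minor 3rd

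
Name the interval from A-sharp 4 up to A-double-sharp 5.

A to A is the same letter name, plus an octave: an octave.
A#4 to A##5 spans 13 semitones — one semitone wider than the perfect octave (12) — giving an augmented octave.

A8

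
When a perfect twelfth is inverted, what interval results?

P4

First reduce the compound perfect twelfth to its simple form, a perfect fifth.
Inverted interval numbers add to nine, so a fifth pairs with a fourth (5 + 4 = 9).
The quality also flips — perfect stays perfect — giving a perfect fourth.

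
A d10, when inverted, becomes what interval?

First reduce the compound diminished tenth to its simple form, a diminished third.
The rule of nine gives the new number: 9 − 3 = 6, so a third becomes a sixth.
Quality inverts too: diminished becomes augmented. That makes the inversion an augmented sixth.

augmented 6th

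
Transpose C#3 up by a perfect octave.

The letter stays C (same as the start), shifted an octave up.
A perfect octave spans 12 semitones, so from C#3 the target pitch is C#4.

C#4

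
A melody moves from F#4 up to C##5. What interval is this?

augmented fifth

F to C spans five letter names (F-G-A-B-C): a fifth.
A perfect fifth would be 7 semitones; F#4 to C##5 is 8, one semitone wider, so the interval is augmented.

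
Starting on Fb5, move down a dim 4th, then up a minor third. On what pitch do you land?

Fb5 down a diminished fourth → C5 (4 semitones).
C5 up a minor third → Eb5 (3 semitones).

Eb5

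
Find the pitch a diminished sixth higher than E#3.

The sixth takes the letter from E up to C.
A diminished sixth is 7 semitones; 7 semitones up from E#3 gives C4.

C4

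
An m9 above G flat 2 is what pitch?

A double-flat 3

Counting two letter names plus an octave up from G lands on A.
A minor ninth is 13 semitones; 13 semitones up from Gb2 gives Abb3.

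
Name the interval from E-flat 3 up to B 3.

E to B spans five letter names (E-F-G-A-B) — that makes it a fifth of some quality.
A perfect fifth would be 7 semitones; Eb3 to B3 is 8, one semitone wider, so the interval is augmented.

A5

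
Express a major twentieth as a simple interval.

M6

Subtracting seven from the interval number removes an octave: 20 − 14 = 6.
Quality carries through unchanged, so the simple form is a major sixth.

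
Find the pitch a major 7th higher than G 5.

F-sharp 6

The seventh takes the letter from G up to F.
A major seventh is 11 semitones; 11 semitones up from G5 gives F#6.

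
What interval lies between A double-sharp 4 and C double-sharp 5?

minor 3rd

A to C spans three letter names (A-B-C), so the interval is some kind of third.
A##4 to C##5 is 3 semitones, a half step short of the major third (4), so this is minor.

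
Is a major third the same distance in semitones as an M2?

4 semitones (major third) vs 2 semitones (major second): not equal.

No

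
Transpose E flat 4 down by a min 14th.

Counting seven letter names plus an octave down from E lands on F.
A minor fourteenth is 22 semitones; 22 semitones down from Eb4 gives F2.

F 2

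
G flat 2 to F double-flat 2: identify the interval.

Descending from Gb2 to Fbb2 is the same interval as ascending Fbb2 to Gb2.
F to G spans two letter names (F-G) — that makes it a second of some quality.
Fbb2 to Gb2 spans 3 semitones — one semitone wider than the major second (2) — giving an augmented second.

augmented second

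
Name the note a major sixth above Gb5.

Eb6

Counting six letter names up from G lands on E.
Moving 9 semitones up from Gb5 (the size of a major sixth) reaches Eb6.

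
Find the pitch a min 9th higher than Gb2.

Counting two letter names plus an octave up from G lands on A.
A minor ninth is 13 semitones; 13 semitones up from Gb2 gives Abb3.

Abb3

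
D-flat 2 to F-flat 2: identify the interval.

D to F spans three letter names (D-E-F) — that makes it a third of some quality.
Db2 to Fb2 is 3 semitones, a half step short of the major third (4), so this is minor.

minor third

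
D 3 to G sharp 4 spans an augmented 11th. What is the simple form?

A4

Take out an octave (7 from the number): 11 − 7 = 4.
So an augmented eleventh is an octave plus an augmented fourth. The quality is unchanged.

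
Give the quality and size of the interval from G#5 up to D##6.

G to D spans five letter names (G-A-B-C-D), so the interval is some kind of fifth.
The perfect fifth is 7 semitones; here we have 8, one semitone wider: augmented.

augmented fifth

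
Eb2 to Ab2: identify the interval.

E to A spans four letter names (E-F-G-A) — that makes it a fourth of some quality.
The perfect fourth spans 5 semitones, and Eb2 to Ab2 is exactly 5 semitones — so this is a perfect fourth.

perfect fourth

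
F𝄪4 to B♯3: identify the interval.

perfect fifth

Descending from F##4 to B#3 is the same interval as ascending B#3 to F##4.
B to F spans five letter names (B-C-D-E-F) — that makes it a fifth of some quality.
Counting semitones, B#3→F##4 is 7, which is the perfect fifth.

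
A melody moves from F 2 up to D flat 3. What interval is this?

F to D spans six letter names (F-G-A-B-C-D) — that makes it a sixth of some quality.
A major sixth would be 9 semitones, but F2 to Db3 is 8 — one semitone narrower, making it a minor sixth.

m6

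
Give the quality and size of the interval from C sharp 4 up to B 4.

minor 7th

C to B spans seven letter names (C-D-E-F-G-A-B), so the interval is some kind of seventh.
At 10 semitones, C#4→B4 falls one short of a major seventh: minor.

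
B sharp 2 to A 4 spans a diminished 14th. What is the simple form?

diminished seventh

Subtracting seven from the interval number removes an octave: 14 − 7 = 7.
Quality carries through unchanged, so the simple form is a diminished seventh.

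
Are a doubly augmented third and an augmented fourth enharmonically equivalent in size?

Yes

A doubly augmented third = 6 semitones = an augmented fourth; enharmonically equal.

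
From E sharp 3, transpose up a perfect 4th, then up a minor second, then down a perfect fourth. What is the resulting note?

E#3 up a perfect fourth → A#3 (5 semitones).
Up a minor second from A#3: B3 (1 semitone up).
A perfect fourth down from B3 is F#3.

F sharp 3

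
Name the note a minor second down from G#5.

F##5

The second takes the letter from G down to F.
A minor second is 1 semitone; 1 semitone down from G#5 gives F##5.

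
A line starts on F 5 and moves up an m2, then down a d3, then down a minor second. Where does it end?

Up a minor second from F5: Gb5 (1 semitone up).
A diminished third down from Gb5 is E5.
A minor second down from E5 is D#5.

D sharp 5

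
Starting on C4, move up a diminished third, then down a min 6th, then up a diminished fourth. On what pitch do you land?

A diminished third up from C4 is Ebb4.
Down a minor sixth from Ebb4: Gb3 (8 semitones down).
Up a diminished fourth from Gb3: Cbb4 (4 semitones up).

Cbb4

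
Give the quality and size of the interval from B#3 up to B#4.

B to B is the same letter name, plus an octave — that makes it an octave of some quality.
B#3 to B#4 is 12 semitones, matching the perfect octave exactly, so the quality is perfect.

P8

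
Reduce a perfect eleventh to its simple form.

Take out an octave (7 from the number): 11 − 7 = 4.
Quality carries through unchanged, so the simple form is a perfect fourth.

perfect 4th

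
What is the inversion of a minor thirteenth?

major third

First reduce the compound minor thirteenth to its simple form, a minor sixth.
Inverted interval numbers add to nine, so a sixth pairs with a third (6 + 3 = 9).
Quality inverts too: minor becomes major. That makes the inversion a major third.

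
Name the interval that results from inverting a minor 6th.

major 3rd

Interval numbers invert to sum to nine: 6 + 3 = 9, so a sixth inverts to a third.
Quality inverts too: minor becomes major. That makes the inversion a major third.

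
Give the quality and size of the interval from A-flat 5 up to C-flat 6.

minor third

A to C spans three letter names (A-B-C), so the interval is some kind of third.
A major third would be 4 semitones, but Ab5 to Cb6 is 3 — one semitone narrower, making it a minor third.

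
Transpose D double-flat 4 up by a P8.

The letter stays D (same as the start), shifted an octave up.
A perfect octave spans 12 semitones, so from Dbb4 the target pitch is Dbb5.

D double-flat 5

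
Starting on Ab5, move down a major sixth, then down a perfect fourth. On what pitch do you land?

Down a major sixth from Ab5: Cb5 (9 semitones down).
A perfect fourth down from Cb5 is Gb4.

Gb4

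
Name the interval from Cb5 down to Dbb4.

major seventh

Descending from Cb5 to Dbb4 is the same interval as ascending Dbb4 to Cb5.
D to C spans seven letter names (D-E-F-G-A-B-C) — that makes it a seventh of some quality.
The major seventh spans 11 semitones, and Dbb4 to Cb5 is exactly 11 semitones — so this is a major seventh.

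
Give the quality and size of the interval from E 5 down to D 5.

major 2nd

Descending from E5 to D5 is the same interval as ascending D5 to E5.
D to E spans two letter names (D-E), so the interval is some kind of second.
D5 to E5 is 2 semitones, matching the major second exactly, so the quality is major.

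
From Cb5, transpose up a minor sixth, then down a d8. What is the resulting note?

A minor sixth up from Cb5 is Abb5.
Abb5 down a diminished octave → Ab4 (11 semitones).

Ab4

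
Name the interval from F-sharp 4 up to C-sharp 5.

perfect 5th

F to C spans five letter names (F-G-A-B-C), so the interval is some kind of fifth.
F#4 to C#5 is 7 semitones, matching the perfect fifth exactly, so the quality is perfect.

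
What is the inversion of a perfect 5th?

The rule of nine gives the new number: 9 − 5 = 4, so a fifth becomes a fourth.
The quality also flips — perfect stays perfect — giving a perfect fourth.

P4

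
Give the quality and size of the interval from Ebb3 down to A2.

Descending from Ebb3 to A2 is the same interval as ascending A2 to Ebb3.
A to E spans five letter names (A-B-C-D-E): a fifth.
A perfect fifth would be 7 semitones; A2 to Ebb3 is 5, two semitones narrower, so the interval is doubly diminished.

dd5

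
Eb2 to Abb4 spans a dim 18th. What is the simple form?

Each octave removed subtracts seven from the number: 18 − 14 = 4.
So a diminished eighteenth is 2 octaves plus a diminished fourth. The quality is unchanged.

d4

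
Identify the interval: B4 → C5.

minor second

B to C spans two letter names (B-C): a second.
B4 to C5 is 1 semitone, a half step short of the major second (2), so this is minor.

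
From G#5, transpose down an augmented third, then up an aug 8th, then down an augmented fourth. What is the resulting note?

Bb5

An augmented third down from G#5 is Eb5.
Eb5 up an augmented octave → E6 (13 semitones).
An augmented fourth down from E6 is Bb5.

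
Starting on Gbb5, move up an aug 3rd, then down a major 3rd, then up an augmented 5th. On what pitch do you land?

D6

Up an augmented third from Gbb5: Bb5 (5 semitones up).
Down a major third from Bb5: Gb5 (4 semitones down).
Up an augmented fifth from Gb5: D6 (8 semitones up).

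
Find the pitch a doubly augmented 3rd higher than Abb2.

Counting three letter names up from A lands on C.
A doubly augmented third is 6 semitones; 6 semitones up from Abb2 gives C#3.

C#3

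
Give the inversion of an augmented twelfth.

diminished fourth

First reduce the compound augmented twelfth to its simple form, an augmented fifth.
Interval numbers invert to sum to nine: 5 + 4 = 9, so a fifth inverts to a fourth.
The quality also flips — augmented becomes diminished — giving a diminished fourth.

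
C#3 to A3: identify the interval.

C to A spans six letter names (C-D-E-F-G-A), so the interval is some kind of sixth.
At 8 semitones, C#3→A3 falls one short of a major sixth: minor.

minor 6th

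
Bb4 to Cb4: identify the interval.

Descending from Bb4 to Cb4 is the same interval as ascending Cb4 to Bb4.
C to B spans seven letter names (C-D-E-F-G-A-B) — that makes it a seventh of some quality.
Cb4 to Bb4 is 11 semitones, matching the major seventh exactly, so the quality is major.

M7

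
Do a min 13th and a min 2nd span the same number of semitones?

No

20 semitones (minor thirteenth) vs 1 semitone (minor second): not equal.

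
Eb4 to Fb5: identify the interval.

m9

E to F spans two letter names (E-F), plus an octave: a ninth.
Eb4 to Fb5 is 13 semitones, a half step short of the major ninth (14), so this is minor.
(Equivalently, a compound minor second: a minor second plus an octave.)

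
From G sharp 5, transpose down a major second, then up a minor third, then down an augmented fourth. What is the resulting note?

G#5 down a major second → F#5 (2 semitones).
A minor third up from F#5 is A5.
An augmented fourth down from A5 is Eb5.

E flat 5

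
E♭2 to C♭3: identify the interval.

E to C spans six letter names (E-F-G-A-B-C) — that makes it a sixth of some quality.
Eb2 to Cb3 is 8 semitones, a half step short of the major sixth (9), so this is minor.

m6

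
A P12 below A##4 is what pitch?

Five letters down from A (plus an octave) reaches D.
A perfect twelfth spans 19 semitones, so from A##4 the target pitch is D##3.

D##3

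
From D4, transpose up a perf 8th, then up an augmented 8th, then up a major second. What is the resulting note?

A perfect octave up from D4 is D5.
Up an augmented octave from D5: D#6 (13 semitones up).
A major second up from D#6 is E#6.

E#6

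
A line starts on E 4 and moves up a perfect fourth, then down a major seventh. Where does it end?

B flat 3

Up a perfect fourth from E4: A4 (5 semitones up).
A major seventh down from A4 is Bb3.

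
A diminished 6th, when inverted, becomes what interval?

Inverted interval numbers add to nine, so a sixth pairs with a third (6 + 3 = 9).
The quality also flips — diminished becomes augmented — giving an augmented third.

augmented 3rd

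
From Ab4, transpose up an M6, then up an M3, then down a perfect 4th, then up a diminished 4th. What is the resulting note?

Ab5

A major sixth up from Ab4 is F5.
F5 up a major third → A5 (4 semitones).
A perfect fourth down from A5 is E5.
Up a diminished fourth from E5: Ab5 (4 semitones up).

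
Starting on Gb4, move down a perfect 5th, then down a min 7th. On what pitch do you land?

Db3

Gb4 down a perfect fifth → Cb4 (7 semitones).
Cb4 down a minor seventh → Db3 (10 semitones).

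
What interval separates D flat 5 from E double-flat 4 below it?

major seventh

Descending from Db5 to Ebb4 is the same interval as ascending Ebb4 to Db5.
E to D spans seven letter names (E-F-G-A-B-C-D), so the interval is some kind of seventh.
Counting semitones, Ebb4→Db5 is 11, which is the major seventh.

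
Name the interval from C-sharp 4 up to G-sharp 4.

C to G spans five letter names (C-D-E-F-G): a fifth.
Counting semitones, C#4→G#4 is 7, which is the perfect fifth.

perfect fifth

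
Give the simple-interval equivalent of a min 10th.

minor 3rd

Subtracting seven from the interval number removes an octave: 10 − 7 = 3.
So a minor tenth is an octave plus a minor third. The quality is unchanged.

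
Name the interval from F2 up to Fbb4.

dd15

F to F is the same letter name, plus 2 octaves: a fifteenth.
The perfect fifteenth is 24 semitones; here we have 22, two semitones narrower: doubly diminished.
(Equivalently, a compound doubly diminished octave: a doubly diminished octave plus an octave.)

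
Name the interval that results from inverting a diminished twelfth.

First reduce the compound diminished twelfth to its simple form, a diminished fifth.
Interval numbers invert to sum to nine: 5 + 4 = 9, so a fifth inverts to a fourth.
The quality also flips — diminished becomes augmented — giving an augmented fourth.

augmented fourth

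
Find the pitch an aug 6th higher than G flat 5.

Counting six letter names up from G lands on E.
Moving 10 semitones up from Gb5 (the size of an augmented sixth) reaches E6.

E 6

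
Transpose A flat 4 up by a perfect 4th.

D flat 5

Four letter names up from A: D.
A perfect fourth spans 5 semitones, so from Ab4 the target pitch is Db5.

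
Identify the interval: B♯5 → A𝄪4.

m9

Descending from B#5 to A##4 is the same interval as ascending A##4 to B#5.
A to B spans two letter names (A-B), plus an octave — that makes it a ninth of some quality.
At 13 semitones, A##4→B#5 falls one short of a major ninth: minor.
(Equivalently, a compound minor second: a minor second plus an octave.)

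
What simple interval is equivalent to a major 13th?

Take out an octave (7 from the number): 13 − 7 = 6.
Quality carries through unchanged, so the simple form is a major sixth.

M6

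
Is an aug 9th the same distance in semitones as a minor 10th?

An augmented ninth = 15 semitones = a minor tenth; enharmonically equal.

Yes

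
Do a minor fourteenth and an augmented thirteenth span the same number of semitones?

Both span 22 semitones: a minor fourteenth and an augmented thirteenth are the same chromatic distance.

Yes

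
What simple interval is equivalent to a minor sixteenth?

Each octave removed subtracts seven from the number: 16 − 14 = 2.
Quality carries through unchanged, so the simple form is a minor second.

minor 2nd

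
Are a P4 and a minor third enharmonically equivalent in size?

A perfect fourth spans 5 semitones; a minor third spans 3 semitones. They differ by 2.

No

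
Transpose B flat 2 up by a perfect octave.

B flat 3

An octave keeps the letter name B, an octave up from B.
A perfect octave is 12 semitones; 12 semitones up from Bb2 gives Bb3.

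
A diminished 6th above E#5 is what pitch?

C6

Counting six letter names up from E lands on C.
A diminished sixth is 7 semitones; 7 semitones up from E#5 gives C6.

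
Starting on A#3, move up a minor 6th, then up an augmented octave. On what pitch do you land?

F##5

Up a minor sixth from A#3: F#4 (8 semitones up).
An augmented octave up from F#4 is F##5.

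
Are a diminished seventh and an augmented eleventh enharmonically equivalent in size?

A diminished seventh is 9 semitones but an augmented eleventh is 18 semitones — different sizes.

No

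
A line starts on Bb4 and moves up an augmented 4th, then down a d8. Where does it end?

An augmented fourth up from Bb4 is E5.
A diminished octave down from E5 is E#4.

E#4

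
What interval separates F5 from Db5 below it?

Descending from F5 to Db5 is the same interval as ascending Db5 to F5.
D to F spans three letter names (D-E-F), so the interval is some kind of third.
Db5 to F5 is 4 semitones, matching the major third exactly, so the quality is major.

major third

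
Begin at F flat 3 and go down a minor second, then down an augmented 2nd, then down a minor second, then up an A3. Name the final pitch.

E 3

A minor second down from Fb3 is Eb3.
Eb3 down an augmented second → Dbb3 (3 semitones).
A minor second down from Dbb3 is Cb3.
An augmented third up from Cb3 is E3.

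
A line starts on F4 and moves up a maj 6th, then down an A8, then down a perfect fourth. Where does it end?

Ab3

A major sixth up from F4 is D5.
An augmented octave down from D5 is Db4.
Db4 down a perfect fourth → Ab3 (5 semitones).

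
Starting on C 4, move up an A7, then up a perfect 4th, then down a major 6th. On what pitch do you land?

C4 up an augmented seventh → B#4 (12 semitones).
A perfect fourth up from B#4 is E#5.
Down a major sixth from E#5: G#4 (9 semitones down).

G sharp 4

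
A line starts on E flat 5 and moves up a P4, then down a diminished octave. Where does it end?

A 4

A perfect fourth up from Eb5 is Ab5.
A diminished octave down from Ab5 is A4.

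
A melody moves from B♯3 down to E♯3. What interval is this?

perfect fifth

Descending from B#3 to E#3 is the same interval as ascending E#3 to B#3.
E to B spans five letter names (E-F-G-A-B), so the interval is some kind of fifth.
E#3 to B#3 is 7 semitones, matching the perfect fifth exactly, so the quality is perfect.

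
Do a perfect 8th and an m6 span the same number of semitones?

12 semitones (perfect octave) vs 8 semitones (minor sixth): not equal.

No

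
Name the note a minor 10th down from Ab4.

F3

Counting three letter names plus an octave down from A lands on F.
A minor tenth is 15 semitones; 15 semitones down from Ab4 gives F3.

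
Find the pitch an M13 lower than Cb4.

Counting six letter names plus an octave down from C lands on E.
A major thirteenth spans 21 semitones, so from Cb4 the target pitch is Ebb2.

Ebb2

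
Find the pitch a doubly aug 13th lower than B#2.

Db1

Six letters down from B (plus an octave) reaches D.
Moving 23 semitones down from B#2 (the size of a doubly augmented thirteenth) reaches Db1.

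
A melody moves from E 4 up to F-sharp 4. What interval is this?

M2

E to F spans two letter names (E-F): a second.
E4 to F#4 is 2 semitones, matching the major second exactly, so the quality is major.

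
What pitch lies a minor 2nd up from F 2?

G-flat 2

The second takes the letter from F up to G.
A minor second is 1 semitone; 1 semitone up from F2 gives Gb2.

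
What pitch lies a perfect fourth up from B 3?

The fourth takes the letter from B up to E.
A perfect fourth is 5 semitones; 5 semitones up from B3 gives E4.

E 4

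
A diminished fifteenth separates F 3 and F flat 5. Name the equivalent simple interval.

d8

Each octave removed subtracts seven from the number: 15 − 7 = 8.
That makes a diminished fifteenth a compound diminished octave — an octave plus a diminished octave.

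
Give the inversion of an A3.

The rule of nine gives the new number: 9 − 3 = 6, so a third becomes a sixth.
The quality also flips — augmented becomes diminished — giving a diminished sixth.

diminished sixth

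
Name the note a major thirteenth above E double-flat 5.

The thirteenth's letter: E up six letter names plus an octave → C.
A major thirteenth spans 21 semitones, so from Ebb5 the target pitch is Cb7.

C flat 7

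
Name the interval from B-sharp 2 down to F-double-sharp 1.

P11

Descending from B#2 to F##1 is the same interval as ascending F##1 to B#2.
F to B spans four letter names (F-G-A-B), plus an octave, so the interval is some kind of eleventh.
F##1 to B#2 is 17 semitones, matching the perfect eleventh exactly, so the quality is perfect.
(Equivalently, a compound perfect fourth: a perfect fourth plus an octave.)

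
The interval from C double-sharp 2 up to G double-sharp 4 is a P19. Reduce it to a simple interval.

Subtracting seven from the interval number removes an octave: 19 − 14 = 5.
That makes a perfect nineteenth a compound perfect fifth — 2 octaves plus a perfect fifth.

perfect 5th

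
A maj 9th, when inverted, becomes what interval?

minor seventh

First reduce the compound major ninth to its simple form, a major second.
Inverted interval numbers add to nine, so a second pairs with a seventh (2 + 7 = 9).
Quality inverts too: major becomes minor. That makes the inversion a minor seventh.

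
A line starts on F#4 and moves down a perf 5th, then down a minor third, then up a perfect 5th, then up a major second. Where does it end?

E#4

Down a perfect fifth from F#4: B3 (7 semitones down).
B3 down a minor third → G#3 (3 semitones).
G#3 up a perfect fifth → D#4 (7 semitones).
Up a major second from D#4: E#4 (2 semitones up).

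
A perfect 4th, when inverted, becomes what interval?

perfect fifth

The rule of nine gives the new number: 9 − 4 = 5, so a fourth becomes a fifth.
Quality inverts too: perfect stays perfect. That makes the inversion a perfect fifth.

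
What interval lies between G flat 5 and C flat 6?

perfect 4th

G to C spans four letter names (G-A-B-C): a fourth.
Gb5 to Cb6 is 5 semitones, matching the perfect fourth exactly, so the quality is perfect.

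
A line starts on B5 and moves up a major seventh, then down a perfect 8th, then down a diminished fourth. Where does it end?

A major seventh up from B5 is A#6.
Down a perfect octave from A#6: A#5 (12 semitones down).
Down a diminished fourth from A#5: E##5 (4 semitones down).

E##5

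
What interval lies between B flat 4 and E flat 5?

B to E spans four letter names (B-C-D-E): a fourth.
The perfect fourth spans 5 semitones, and Bb4 to Eb5 is exactly 5 semitones — so this is a perfect fourth.

perfect fourth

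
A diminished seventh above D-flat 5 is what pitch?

Counting seven letter names up from D lands on C.
A diminished seventh is 9 semitones; 9 semitones up from Db5 gives Cbb6.

C-double-flat 6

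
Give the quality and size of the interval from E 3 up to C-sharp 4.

E to C spans six letter names (E-F-G-A-B-C) — that makes it a sixth of some quality.
Counting semitones, E3→C#4 is 9, which is the major sixth.

major 6th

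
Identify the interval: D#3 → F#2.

Descending from D#3 to F#2 is the same interval as ascending F#2 to D#3.
F to D spans six letter names (F-G-A-B-C-D) — that makes it a sixth of some quality.
F#2 to D#3 is 9 semitones, matching the major sixth exactly, so the quality is major.

major sixth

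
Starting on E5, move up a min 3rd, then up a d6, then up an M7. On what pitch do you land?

Db7

A minor third up from E5 is G5.
Up a diminished sixth from G5: Ebb6 (7 semitones up).
Up a major seventh from Ebb6: Db7 (11 semitones up).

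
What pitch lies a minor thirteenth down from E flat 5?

Counting six letter names plus an octave down from E lands on G.
Moving 20 semitones down from Eb5 (the size of a minor thirteenth) reaches G3.

G 3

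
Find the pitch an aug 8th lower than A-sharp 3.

The letter stays A (same as the start), shifted an octave down.
An augmented octave spans 13 semitones, so from A#3 the target pitch is A2.

A 2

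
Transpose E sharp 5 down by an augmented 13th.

G 3

Six letters down from E (plus an octave) reaches G.
An augmented thirteenth spans 22 semitones, so from E#5 the target pitch is G3.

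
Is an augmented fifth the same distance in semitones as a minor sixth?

Yes

An augmented fifth = 8 semitones = a minor sixth; enharmonically equal.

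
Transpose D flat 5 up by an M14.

C 7

Seven letters up from D (plus an octave) reaches C.
Moving 23 semitones up from Db5 (the size of a major fourteenth) reaches C7.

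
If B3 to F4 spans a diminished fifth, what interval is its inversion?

The rule of nine gives the new number: 9 − 5 = 4, so a fifth becomes a fourth.
And diminished becomes augmented under inversion, so we get an augmented fourth.

augmented fourth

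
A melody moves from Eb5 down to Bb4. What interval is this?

Descending from Eb5 to Bb4 is the same interval as ascending Bb4 to Eb5.
B to E spans four letter names (B-C-D-E), so the interval is some kind of fourth.
Bb4 to Eb5 is 5 semitones, matching the perfect fourth exactly, so the quality is perfect.

perfect 4th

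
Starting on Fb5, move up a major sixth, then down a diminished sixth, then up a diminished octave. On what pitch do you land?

Fb5 up a major sixth → Db6 (9 semitones).
A diminished sixth down from Db6 is F#5.
Up a diminished octave from F#5: F6 (11 semitones up).

F6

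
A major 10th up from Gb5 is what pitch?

Bb6

The tenth's letter: G up three letter names plus an octave → B.
Moving 16 semitones up from Gb5 (the size of a major tenth) reaches Bb6.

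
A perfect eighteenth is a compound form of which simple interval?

perfect fourth

Take out 2 octaves (14 from the number): 18 − 14 = 4.
So a perfect eighteenth is 2 octaves plus a perfect fourth. The quality is unchanged.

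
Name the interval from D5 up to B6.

major thirteenth

D to B spans six letter names (D-E-F-G-A-B), plus an octave: a thirteenth.
Counting semitones, D5→B6 is 21, which is the major thirteenth.
(Equivalently, a compound major sixth: a major sixth plus an octave.)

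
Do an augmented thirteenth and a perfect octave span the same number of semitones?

No

An augmented thirteenth spans 22 semitones; a perfect octave spans 12 semitones. They differ by 10.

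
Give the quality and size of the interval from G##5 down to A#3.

M14

Descending from G##5 to A#3 is the same interval as ascending A#3 to G##5.
A to G spans seven letter names (A-B-C-D-E-F-G), plus an octave: a fourteenth.
A#3 to G##5 is 23 semitones, matching the major fourteenth exactly, so the quality is major.
(Equivalently, a compound major seventh: a major seventh plus an octave.)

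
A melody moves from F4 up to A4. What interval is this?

F to A spans three letter names (F-G-A) — that makes it a third of some quality.
F4 to A4 is 4 semitones, matching the major third exactly, so the quality is major.

major third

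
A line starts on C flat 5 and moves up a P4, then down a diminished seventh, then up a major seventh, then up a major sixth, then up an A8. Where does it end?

Up a perfect fourth from Cb5: Fb5 (5 semitones up).
Down a diminished seventh from Fb5: G4 (9 semitones down).
G4 up a major seventh → F#5 (11 semitones).
A major sixth up from F#5 is D#6.
D#6 up an augmented octave → D##7 (13 semitones).

D double-sharp 7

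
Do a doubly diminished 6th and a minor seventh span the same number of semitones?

No

A doubly diminished sixth is 6 semitones but a minor seventh is 10 semitones — different sizes.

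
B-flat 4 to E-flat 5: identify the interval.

B to E spans four letter names (B-C-D-E), so the interval is some kind of fourth.
Counting semitones, Bb4→Eb5 is 5, which is the perfect fourth.

P4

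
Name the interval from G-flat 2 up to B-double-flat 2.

G to B spans three letter names (G-A-B) — that makes it a third of some quality.
Gb2 to Bbb2 is 3 semitones, a half step short of the major third (4), so this is minor.

minor third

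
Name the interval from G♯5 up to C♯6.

perfect fourth

G to C spans four letter names (G-A-B-C): a fourth.
G#5 to C#6 is 5 semitones, matching the perfect fourth exactly, so the quality is perfect.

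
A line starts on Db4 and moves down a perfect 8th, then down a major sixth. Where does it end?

Fb2

Db4 down a perfect octave → Db3 (12 semitones).
Down a major sixth from Db3: Fb2 (9 semitones down).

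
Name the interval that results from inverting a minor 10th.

major sixth

First reduce the compound minor tenth to its simple form, a minor third.
Inverted interval numbers add to nine, so a third pairs with a sixth (3 + 6 = 9).
Quality inverts too: minor becomes major. That makes the inversion a major sixth.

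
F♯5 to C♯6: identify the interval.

perfect fifth

F to C spans five letter names (F-G-A-B-C): a fifth.
The perfect fifth spans 7 semitones, and F#5 to C#6 is exactly 7 semitones — so this is a perfect fifth.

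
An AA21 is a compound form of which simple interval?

Each octave removed subtracts seven from the number: 21 − 14 = 7.
That makes a doubly augmented twenty-first a compound doubly augmented seventh — 2 octaves plus a doubly augmented seventh.

doubly augmented seventh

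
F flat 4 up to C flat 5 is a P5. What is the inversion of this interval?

Inverted interval numbers add to nine, so a fifth pairs with a fourth (5 + 4 = 9).
Quality inverts too: perfect stays perfect. That makes the inversion a perfect fourth.

perfect fourth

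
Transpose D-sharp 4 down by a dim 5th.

G-double-sharp 3

Counting five letter names down from D lands on G.
Moving 6 semitones down from D#4 (the size of a diminished fifth) reaches G##3.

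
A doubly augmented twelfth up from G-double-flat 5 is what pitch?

The twelfth's letter: G up five letter names plus an octave → D.
A doubly augmented twelfth spans 21 semitones, so from Gbb5 the target pitch is D7.

D 7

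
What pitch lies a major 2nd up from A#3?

Counting two letter names up from A lands on B.
A major second is 2 semitones; 2 semitones up from A#3 gives B#3.

B#3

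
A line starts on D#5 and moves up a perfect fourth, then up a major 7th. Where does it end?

F##6

Up a perfect fourth from D#5: G#5 (5 semitones up).
G#5 up a major seventh → F##6 (11 semitones).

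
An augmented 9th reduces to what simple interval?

Take out an octave (7 from the number): 9 − 7 = 2.
That makes an augmented ninth a compound augmented second — an octave plus an augmented second.

augmented 2nd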